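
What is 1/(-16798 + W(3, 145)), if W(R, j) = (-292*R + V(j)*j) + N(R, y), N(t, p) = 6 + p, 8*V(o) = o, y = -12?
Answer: -8/120415 ≈ -6.6437e-5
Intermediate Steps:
V(o) = o/8
W(R, j) = -6 - 292*R + j²/8 (W(R, j) = (-292*R + (j/8)*j) + (6 - 12) = (-292*R + j²/8) - 6 = -6 - 292*R + j²/8)
1/(-16798 + W(3, 145)) = 1/(-16798 + (-6 - 292*3 + (⅛)*145²)) = 1/(-16798 + (-6 - 876 + (⅛)*21025)) = 1/(-16798 + (-6 - 876 + 21025/8)) = 1/(-16798 + 13969/8) = 1/(-120415/8) = -8/120415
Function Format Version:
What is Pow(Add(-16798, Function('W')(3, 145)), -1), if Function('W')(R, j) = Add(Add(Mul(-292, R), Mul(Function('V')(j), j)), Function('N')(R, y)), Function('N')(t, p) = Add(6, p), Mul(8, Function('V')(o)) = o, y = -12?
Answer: Rational(-8, 120415) ≈ -6.6437e-5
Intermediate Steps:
Function('V')(o) = Mul(Rational(1, 8), o)
Function('W')(R, j) = Add(-6, Mul(-292, R), Mul(Rational(1, 8), Pow(j, 2))) (Function('W')(R, j) = Add(Add(Mul(-292, R), Mul(Mul(Rational(1, 8), j), j)), Add(6, -12)) = Add(Add(Mul(-292, R), Mul(Rational(1, 8), Pow(j, 2))), -6) = Add(-6, Mul(-292, R), Mul(Rational(1, 8), Pow(j, 2))))
Pow(Add(-16798, Function('W')(3, 145)), -1) = Pow(Add(-16798, Add(-6, Mul(-292, 3), Mul(Rational(1, 8), Pow(145, 2)))), -1) = Pow(Add(-16798, Add(-6, -876, Mul(Rational(1, 8), 21025))), -1) = Pow(Add(-16798, Add(-6, -876, Rational(21025, 8))), -1) = Pow(Add(-16798, Rational(13969, 8)), -1) = Pow(Rational(-120415, 8), -1) = Rational(-8, 120415)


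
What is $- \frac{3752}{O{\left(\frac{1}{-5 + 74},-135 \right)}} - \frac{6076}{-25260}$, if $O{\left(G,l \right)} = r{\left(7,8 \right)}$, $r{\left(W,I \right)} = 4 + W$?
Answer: $- \frac{23677171}{69465} \approx -340.85$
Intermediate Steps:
$O{\left(G,l \right)} = 11$ ($O{\left(G,l \right)} = 4 + 7 = 11$)
$- \frac{3752}{O{\left(\frac{1}{-5 + 74},-135 \right)}} - \frac{6076}{-25260} = - \frac{3752}{11} - \frac{6076}{-25260} = \left(-3752\right) \frac{1}{11} - - \frac{1519}{6315} = - \frac{3752}{11} + \frac{1519}{6315} = - \frac{23677171}{69465}$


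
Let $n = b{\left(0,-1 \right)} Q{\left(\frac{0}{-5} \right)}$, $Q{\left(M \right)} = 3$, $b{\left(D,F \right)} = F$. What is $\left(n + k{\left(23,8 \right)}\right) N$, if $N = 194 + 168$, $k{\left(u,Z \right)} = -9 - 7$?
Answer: $-6878$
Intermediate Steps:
$k{\left(u,Z \right)} = -16$ ($k{\left(u,Z \right)} = -9 - 7 = -16$)
$N = 362$
$n = -3$ ($n = \left(-1\right) 3 = -3$)
$\left(n + k{\left(23,8 \right)}\right) N = \left(-3 - 16\right) 362 = \left(-19\right) 362 = -6878$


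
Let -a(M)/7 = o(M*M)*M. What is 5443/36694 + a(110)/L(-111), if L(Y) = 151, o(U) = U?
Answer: -341877176107/5540794 ≈ -61702.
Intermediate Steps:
a(M) = -7*M³ (a(M) = -7*M*M*M = -7*M²*M = -7*M³)
5443/36694 + a(110)/L(-111) = 5443/36694 - 7*110³/151 = 5443*(1/36694) - 7*1331000*(1/151) = 5443/36694 - 9317000*1/151 = 5443/36694 - 9317000/151 = -341877176107/5540794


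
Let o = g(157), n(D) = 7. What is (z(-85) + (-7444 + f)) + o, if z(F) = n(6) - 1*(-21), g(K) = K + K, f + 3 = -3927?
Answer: -11032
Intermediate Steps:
f = -3930 (f = -3 - 3927 = -3930)
g(K) = 2*K
z(F) = 28 (z(F) = 7 - 1*(-21) = 7 + 21 = 28)
o = 314 (o = 2*157 = 314)
(z(-85) + (-7444 + f)) + o = (28 + (-7444 - 3930)) + 314 = (28 - 11374) + 314 = -11346 + 314 = -11032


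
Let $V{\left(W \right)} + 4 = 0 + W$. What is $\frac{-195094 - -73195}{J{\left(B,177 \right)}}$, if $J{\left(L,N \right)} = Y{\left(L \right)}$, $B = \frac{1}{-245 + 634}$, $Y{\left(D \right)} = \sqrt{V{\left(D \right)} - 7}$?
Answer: $\frac{40633 i \sqrt{1664142}}{1426} \approx 36758.0 i$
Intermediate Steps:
$V{\left(W \right)} = -4 + W$ ($V{\left(W \right)} = -4 + \left(0 + W\right) = -4 + W$)
$Y{\left(D \right)} = \sqrt{-11 + D}$ ($Y{\left(D \right)} = \sqrt{\left(-4 + D\right) - 7} = \sqrt{-11 + D}$)
$B = \frac{1}{389} \approx 0.0025707$
$J{\left(L,N \right)} = \sqrt{-11 + L}$
$\frac{-195094 - -73195}{J{\left(B,177 \right)}} = \frac{-195094 - -73195}{\sqrt{-11 + \frac{1}{389}}} = \frac{-195094 + 73195}{\sqrt{- \frac{4278}{389}}} = - \frac{121899}{\frac{1}{389} i \sqrt{1664142}} = - 121899 \left(- \frac{i \sqrt{1664142}}{4278}\right) = \frac{40633 i \sqrt{1664142}}{1426}$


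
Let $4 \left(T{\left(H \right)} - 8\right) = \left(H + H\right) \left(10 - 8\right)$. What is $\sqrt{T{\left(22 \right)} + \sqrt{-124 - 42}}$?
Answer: $\sqrt{30 + i \sqrt{166}} \approx 5.5969 + 1.151 i$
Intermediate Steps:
$T{\left(H \right)} = 8 + H$ ($T{\left(H \right)} = 8 + \frac{\left(H + H\right) \left(10 - 8\right)}{4} = 8 + \frac{2 H 2}{4} = 8 + \frac{4 H}{4} = 8 + H$)
$\sqrt{T{\left(22 \right)} + \sqrt{-124 - 42}} = \sqrt{\left(8 + 22\right) + \sqrt{-124 - 42}} = \sqrt{30 + \sqrt{-166}} = \sqrt{30 + i \sqrt{166}}$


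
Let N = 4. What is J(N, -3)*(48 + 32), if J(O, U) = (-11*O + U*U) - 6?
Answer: -3280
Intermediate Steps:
J(O, U) = -6 + U² - 11*O (J(O, U) = (-11*O + U²) - 6 = (U² - 11*O) - 6 = -6 + U² - 11*O)
J(N, -3)*(48 + 32) = (-6 + (-3)² - 11*4)*(48 + 32) = (-6 + 9 - 44)*80 = -41*80 = -3280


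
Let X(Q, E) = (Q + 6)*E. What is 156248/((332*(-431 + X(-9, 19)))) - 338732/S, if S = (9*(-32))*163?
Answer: 371446075/59419368 ≈ 6.2513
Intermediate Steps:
X(Q, E) = E*(6 + Q) (X(Q, E) = (6 + Q)*E = E*(6 + Q))
S = -46944 (S = -288*163 = -46944)
156248/((332*(-431 + X(-9, 19)))) - 338732/S = 156248/((332*(-431 + 19*(6 - 9)))) - 338732/(-46944) = 156248/((332*(-431 + 19*(-3)))) - 338732*(-1/46944) = 156248/((332*(-431 - 57))) + 84683/11736 = 156248/((332*(-488))) + 84683/11736 = 156248/(-162016) + 84683/11736 = 156248*(-1/162016) + 84683/11736 = -19531/20252 + 84683/11736 = 371446075/59419368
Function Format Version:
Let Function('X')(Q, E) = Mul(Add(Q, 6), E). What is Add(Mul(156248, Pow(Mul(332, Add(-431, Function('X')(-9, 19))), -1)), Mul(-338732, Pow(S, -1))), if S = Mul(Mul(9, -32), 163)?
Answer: Rational(371446075, 59419368) ≈ 6.2513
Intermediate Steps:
Function('X')(Q, E) = Mul(E, Add(6, Q)) (Function('X')(Q, E) = Mul(Add(6, Q), E) = Mul(E, Add(6, Q)))
S = -46944 (S = Mul(-288, 163) = -46944)
Add(Mul(156248, Pow(Mul(332, Add(-431, Function('X')(-9, 19))), -1)), Mul(-338732, Pow(S, -1))) = Add(Mul(156248, Pow(Mul(332, Add(-431, Mul(19, Add(6, -9)))), -1)), Mul(-338732, Pow(-46944, -1))) = Add(Mul(156248, Pow(Mul(332, Add(-431, Mul(19, -3))), -1)), Mul(-338732, Rational(-1, 46944))) = Add(Mul(156248, Pow(Mul(332, Add(-431, -57)), -1)), Rational(84683, 11736)) = Add(Mul(156248, Pow(Mul(332, -488), -1)), Rational(84683, 11736)) = Add(Mul(156248, Pow(-162016, -1)), Rational(84683, 11736)) = Add(Mul(156248, Rational(-1, 162016)), Rational(84683, 11736)) = Add(Rational(-19531, 20252), Rational(84683, 11736)) = Rational(371446075, 59419368)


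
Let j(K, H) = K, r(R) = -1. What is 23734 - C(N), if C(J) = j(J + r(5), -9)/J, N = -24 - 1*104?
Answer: 3037823/128 ≈ 23733.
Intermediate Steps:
N = -128 (N = -24 - 104 = -128)
C(J) = (-1 + J)/J (C(J) = (J - 1)/J = (-1 + J)/J)
23734 - C(N) = 23734 - (-1 - 128)/(-128) = 23734 - (-1)*(-129)/128 = 23734 - 1*129/128 = 23734 - 129/128 = 3037823/128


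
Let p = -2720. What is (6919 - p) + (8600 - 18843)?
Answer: -604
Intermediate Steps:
(6919 - p) + (8600 - 18843) = (6919 - 1*(-2720)) + (8600 - 18843) = (6919 + 2720) - 10243 = 9639 - 10243 = -604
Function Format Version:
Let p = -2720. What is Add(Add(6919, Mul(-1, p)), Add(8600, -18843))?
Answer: -604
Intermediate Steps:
Add(Add(6919, Mul(-1, p)), Add(8600, -18843)) = Add(Add(6919, Mul(-1, -2720)), Add(8600, -18843)) = Add(Add(6919, 2720), -10243) = Add(9639, -10243) = -604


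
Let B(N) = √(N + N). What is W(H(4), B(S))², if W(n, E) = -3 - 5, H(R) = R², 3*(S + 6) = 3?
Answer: 64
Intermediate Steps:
S = -5 (S = -6 + (⅓)*3 = -6 + 1 = -5)
B(N) = √2*√N (B(N) = √(2*N) = √2*√N)
W(n, E) = -8
W(H(4), B(S))² = (-8)² = 64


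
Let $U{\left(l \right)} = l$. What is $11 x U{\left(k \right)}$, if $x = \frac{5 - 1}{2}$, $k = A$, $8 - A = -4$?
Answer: $264$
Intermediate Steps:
$A = 12$ ($A = 8 - -4 = 8 + 4 = 12$)
$k = 12$
$x = 2$ ($x = 4 \cdot \frac{1}{2} = 2$)
$11 x U{\left(k \right)} = 11 \cdot 2 \cdot 12 = 22 \cdot 12 = 264$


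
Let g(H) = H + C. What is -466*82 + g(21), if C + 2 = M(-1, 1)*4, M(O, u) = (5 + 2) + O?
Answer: -38169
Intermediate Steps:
M(O, u) = 7 + O
C = 22 (C = -2 + (7 - 1)*4 = -2 + 6*4 = -2 + 24 = 22)
g(H) = 22 + H (g(H) = H + 22 = 22 + H)
-466*82 + g(21) = -466*82 + (22 + 21) = -38212 + 43 = -38169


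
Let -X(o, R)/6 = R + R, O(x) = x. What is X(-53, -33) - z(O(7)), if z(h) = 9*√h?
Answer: 396 - 9*√7 ≈ 372.19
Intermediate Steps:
X(o, R) = -12*R (X(o, R) = -6*(R + R) = -12*R)
X(-53, -33) - z(O(7)) = -12*(-33) - 9*√7 = 396 - 9*√7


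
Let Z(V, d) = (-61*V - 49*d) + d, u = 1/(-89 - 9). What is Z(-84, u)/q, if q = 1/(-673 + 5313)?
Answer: 1165104000/49 ≈ 2.3778e+7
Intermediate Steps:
u = -1/98 (u = 1/(-98) = -1/98 ≈ -0.010204)
q = 1/4640 ≈ 0.00021552
Z(V, d) = -61*V - 48*d
Z(-84, u)/q = (-61*(-84) - 48*(-1/98))/(1/4640) = (5124 + 24/49)*4640 = (251100/49)*4640 = 1165104000/49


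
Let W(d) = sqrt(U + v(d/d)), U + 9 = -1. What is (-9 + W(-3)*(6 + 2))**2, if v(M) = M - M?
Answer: (9 - 8*I*sqrt(10))**2 ≈ -559.0 - 455.37*I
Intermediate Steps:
U = -10 (U = -9 - 1 = -10)
v(M) = 0
W(d) = I*sqrt(10) (W(d) = sqrt(-10 + 0) = sqrt(-10) = I*sqrt(10))
(-9 + W(-3)*(6 + 2))**2 = (-9 + (I*sqrt(10))*(6 + 2))**2 = (-9 + (I*sqrt(10))*8)**2 = (-9 + 8*I*sqrt(10))**2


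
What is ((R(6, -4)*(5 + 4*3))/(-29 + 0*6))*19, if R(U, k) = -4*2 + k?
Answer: 3876/29 ≈ 133.66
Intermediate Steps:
R(U, k) = -8 + k
((R(6, -4)*(5 + 4*3))/(-29 + 0*6))*19 = (((-8 - 4)*(5 + 4*3))/(-29 + 0*6))*19 = ((-12*(5 + 12))/(-29 + 0))*19 = ((-12*17)/(-29))*19 = -1/29*(-204)*19 = (204/29)*19 = 3876/29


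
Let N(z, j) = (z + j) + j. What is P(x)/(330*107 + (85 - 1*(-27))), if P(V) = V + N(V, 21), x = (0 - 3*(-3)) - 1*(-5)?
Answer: 35/17711 ≈ 0.0019762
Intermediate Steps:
N(z, j) = z + 2*j (N(z, j) = (j + z) + j = z + 2*j)
x = 14 (x = (0 + 9) + 5 = 9 + 5 = 14)
P(V) = 42 + 2*V (P(V) = V + (V + 2*21) = V + (V + 42) = V + (42 + V) = 42 + 2*V)
P(x)/(330*107 + (85 - 1*(-27))) = (42 + 2*14)/(330*107 + (85 - 1*(-27))) = (42 + 28)/(35310 + (85 + 27)) = 70/(35310 + 112) = 70/35422 = 70*(1/35422) = 35/17711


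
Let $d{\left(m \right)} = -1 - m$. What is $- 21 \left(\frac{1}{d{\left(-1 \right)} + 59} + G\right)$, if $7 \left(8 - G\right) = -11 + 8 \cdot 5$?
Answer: $- \frac{4800}{59} \approx -81.356$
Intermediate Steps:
$G = \frac{27}{7}$ ($G = 8 - \frac{-11 + 8 \cdot 5}{7} = 8 - \frac{-11 + 40}{7} = 8 - \frac{29}{7} = \frac{27}{7} \approx 3.8571$)
$- 21 \left(\frac{1}{d{\left(-1 \right)} + 59} + G\right) = - 21 \left(\frac{1}{\left(-1 - -1\right) + 59} + \frac{27}{7}\right) = - 21 \left(\frac{1}{\left(-1 + 1\right) + 59} + \frac{27}{7}\right) = - 21 \left(\frac{1}{0 + 59} + \frac{27}{7}\right) = - 21 \left(\frac{1}{59} + \frac{27}{7}\right) = \left(-21\right) \frac{1600}{413} = - \frac{4800}{59}$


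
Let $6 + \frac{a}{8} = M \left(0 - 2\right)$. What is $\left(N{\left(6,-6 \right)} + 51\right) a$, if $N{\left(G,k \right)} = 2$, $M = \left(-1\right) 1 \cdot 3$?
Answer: $0$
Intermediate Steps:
$M = -3$ ($M = \left(-1\right) 3 = -3$)
$a = 0$ ($a = -48 + 8 \left(- 3 \left(0 - 2\right)\right) = -48 + 8 \left(\left(-3\right) \left(-2\right)\right) = -48 + 8 \cdot 6 = -48 + 48 = 0$)
$\left(N{\left(6,-6 \right)} + 51\right) a = \left(2 + 51\right) 0 = 53 \cdot 0 = 0$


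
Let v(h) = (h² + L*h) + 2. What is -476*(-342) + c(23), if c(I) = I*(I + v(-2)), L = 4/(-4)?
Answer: 163505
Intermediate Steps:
L = -1 (L = 4*(-¼) = -1)
v(h) = 2 + h² - h (v(h) = (h² - h) + 2 = 2 + h² - h)
c(I) = I*(8 + I) (c(I) = I*(I + (2 + (-2)² - 1*(-2))) = I*(I + (2 + 4 + 2)) = I*(I + 8) = I*(8 + I))
-476*(-342) + c(23) = -476*(-342) + 23*(8 + 23) = 162792 + 23*31 = 162792 + 713 = 163505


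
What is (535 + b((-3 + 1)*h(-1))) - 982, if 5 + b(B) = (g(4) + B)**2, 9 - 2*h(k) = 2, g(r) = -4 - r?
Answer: -227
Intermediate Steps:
h(k) = 7/2 (h(k) = 9/2 - 1/2*2 = 9/2 - 1 = 7/2)
b(B) = -5 + (-8 + B)**2 (b(B) = -5 + ((-4 - 1*4) + B)**2 = -5 + ((-4 - 4) + B)**2 = -5 + (-8 + B)**2)
(535 + b((-3 + 1)*h(-1))) - 982 = (535 + (-5 + (-8 + (-3 + 1)*(7/2))**2)) - 982 = (535 + (-5 + (-8 - 2*7/2)**2)) - 982 = (535 + (-5 + (-8 - 7)**2)) - 982 = (535 + (-5 + (-15)**2)) - 982 = (535 + (-5 + 225)) - 982 = (535 + 220) - 982 = 755 - 982 = -227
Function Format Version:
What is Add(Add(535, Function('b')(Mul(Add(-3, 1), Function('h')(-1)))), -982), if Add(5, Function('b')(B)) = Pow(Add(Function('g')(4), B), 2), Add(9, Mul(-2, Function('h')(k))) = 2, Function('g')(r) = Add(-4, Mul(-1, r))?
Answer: -227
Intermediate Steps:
Function('h')(k) = Rational(7, 2) (Function('h')(k) = Add(Rational(9, 2), Mul(Rational(-1, 2), 2)) = Add(Rational(9, 2), -1) = Rational(7, 2))
Function('b')(B) = Add(-5, Pow(Add(-8, B), 2)) (Function('b')(B) = Add(-5, Pow(Add(Add(-4, Mul(-1, 4)), B), 2)) = Add(-5, Pow(Add(Add(-4, -4), B), 2)) = Add(-5, Pow(Add(-8, B), 2)))
Add(Add(535, Function('b')(Mul(Add(-3, 1), Function('h')(-1)))), -982) = Add(Add(535, Add(-5, Pow(Add(-8, Mul(Add(-3, 1), Rational(7, 2))), 2))), -982) = Add(Add(535, Add(-5, Pow(Add(-8, Mul(-2, Rational(7, 2))), 2))), -982) = Add(Add(535, Add(-5, Pow(Add(-8, -7), 2))), -982) = Add(Add(535, Add(-5, Pow(-15, 2))), -982) = Add(Add(535, Add(-5, 225)), -982) = Add(Add(535, 220), -982) = Add(755, -982) = -227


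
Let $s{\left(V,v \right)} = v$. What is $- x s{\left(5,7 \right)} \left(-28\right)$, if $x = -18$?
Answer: $-3528$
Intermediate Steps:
$- x s{\left(5,7 \right)} \left(-28\right) = - \left(-18\right) 7 \left(-28\right) = - \left(-126\right) \left(-28\right) = \left(-1\right) 3528 = -3528$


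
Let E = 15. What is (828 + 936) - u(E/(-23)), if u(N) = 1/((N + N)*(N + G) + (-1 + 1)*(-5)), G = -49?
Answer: 60434111/34260 ≈ 1764.0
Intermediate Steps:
u(N) = 1/(2*N*(-49 + N)) (u(N) = 1/((N + N)*(N - 49) + (-1 + 1)*(-5)) = 1/((2*N)*(-49 + N) + 0*(-5)) = 1/(2*N*(-49 + N) + 0) = 1/(2*N*(-49 + N)))
(828 + 936) - u(E/(-23)) = (828 + 936) - 1/(2*(15/(-23))*(-49 + 15/(-23))) = 1764 - 1/(2*(15*(-1/23))*(-49 + 15*(-1/23))) = 1764 - 1/(2*(-15/23)*(-49 - 15/23)) = 1764 - (-23)/(2*15*(-1142/23)) = 1764 - (-23)*(-23)/(2*15*1142) = 1764 - 1*529/34260 = 1764 - 529/34260 = 60434111/34260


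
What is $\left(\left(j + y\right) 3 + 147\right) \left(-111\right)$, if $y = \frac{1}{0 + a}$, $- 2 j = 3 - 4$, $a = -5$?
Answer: $- \frac{164169}{10} \approx -16417.0$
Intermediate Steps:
$j = \frac{1}{2}$ ($j = - \frac{3 - 4}{2} = \left(- \frac{1}{2}\right) \left(-1\right) = \frac{1}{2} \approx 0.5$)
$y = - \frac{1}{5}$ ($y = \frac{1}{0 - 5} = \frac{1}{-5} = - \frac{1}{5} \approx -0.2$)
$\left(\left(j + y\right) 3 + 147\right) \left(-111\right) = \left(\left(\frac{1}{2} - \frac{1}{5}\right) 3 + 147\right) \left(-111\right) = \left(\frac{3}{10} \cdot 3 + 147\right) \left(-111\right) = \left(\frac{9}{10} + 147\right) \left(-111\right) = \frac{1479}{10} \left(-111\right) = - \frac{164169}{10}$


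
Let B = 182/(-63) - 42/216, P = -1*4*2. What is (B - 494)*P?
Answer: 11930/3 ≈ 3976.7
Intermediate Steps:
P = -8 (P = -4*2 = -8)
B = -37/12 (B = 182*(-1/63) - 42*1/216 = -26/9 - 7/36 = -37/12 ≈ -3.0833)
(B - 494)*P = (-37/12 - 494)*(-8) = -5965/12*(-8) = 11930/3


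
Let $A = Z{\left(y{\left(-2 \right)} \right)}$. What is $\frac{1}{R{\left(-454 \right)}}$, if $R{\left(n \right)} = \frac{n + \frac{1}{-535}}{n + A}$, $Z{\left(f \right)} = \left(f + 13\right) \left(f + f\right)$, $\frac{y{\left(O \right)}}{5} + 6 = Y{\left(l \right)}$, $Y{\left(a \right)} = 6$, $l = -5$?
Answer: $\frac{242890}{242891} \approx 1.0$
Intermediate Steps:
$y{\left(O \right)} = 0$ ($y{\left(O \right)} = -30 + 5 \cdot 6 = -30 + 30 = 0$)
$Z{\left(f \right)} = 2 f \left(13 + f\right)$ ($Z{\left(f \right)} = \left(13 + f\right) 2 f = 2 f \left(13 + f\right)$)
$A = 0$ ($A = 2 \cdot 0 \left(13 + 0\right) = 2 \cdot 0 \cdot 13 = 0$)
$R{\left(n \right)} = \frac{- \frac{1}{535} + n}{n}$ ($R{\left(n \right)} = \frac{n + \frac{1}{-535}}{n + 0} = \frac{n - \frac{1}{535}}{n} = \frac{- \frac{1}{535} + n}{n}$)
$\frac{1}{R{\left(-454 \right)}} = \frac{1}{\frac{1}{-454} \left(- \frac{1}{535} - 454\right)} = \frac{1}{\left(- \frac{1}{454}\right) \left(- \frac{242891}{535}\right)} = \frac{1}{\frac{242891}{242890}} = \frac{242890}{242891}$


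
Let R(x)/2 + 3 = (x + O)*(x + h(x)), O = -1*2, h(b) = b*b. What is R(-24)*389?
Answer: -11168190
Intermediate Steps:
h(b) = b²
O = -2
R(x) = -6 + 2*(-2 + x)*(x + x²) (R(x) = -6 + 2*((x - 2)*(x + x²)) = -6 + 2*((-2 + x)*(x + x²)) = -6 + 2*(-2 + x)*(x + x²))
R(-24)*389 = (-6 - 4*(-24) - 2*(-24)² + 2*(-24)³)*389 = (-6 + 96 - 2*576 + 2*(-13824))*389 = (-6 + 96 - 1152 - 27648)*389 = -28710*389 = -11168190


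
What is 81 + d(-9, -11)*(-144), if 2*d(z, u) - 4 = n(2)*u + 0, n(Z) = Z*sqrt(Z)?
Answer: -207 + 1584*sqrt(2) ≈ 2033.1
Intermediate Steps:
n(Z) = Z**(3/2)
d(z, u) = 2 + u*sqrt(2) (d(z, u) = 2 + (2**(3/2)*u + 0)/2 = 2 + ((2*sqrt(2))*u + 0)/2 = 2 + (2*u*sqrt(2) + 0)/2 = 2 + (2*u*sqrt(2))/2 = 2 + u*sqrt(2))
81 + d(-9, -11)*(-144) = 81 + (2 - 11*sqrt(2))*(-144) = 81 + (-288 + 1584*sqrt(2)) = -207 + 1584*sqrt(2)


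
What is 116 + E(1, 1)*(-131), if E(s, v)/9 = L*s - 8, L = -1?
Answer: 10727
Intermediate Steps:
E(s, v) = -72 - 9*s (E(s, v) = 9*(-s - 8) = 9*(-8 - s) = -72 - 9*s)
116 + E(1, 1)*(-131) = 116 + (-72 - 9*1)*(-131) = 116 + (-72 - 9)*(-131) = 116 - 81*(-131) = 116 + 10611 = 10727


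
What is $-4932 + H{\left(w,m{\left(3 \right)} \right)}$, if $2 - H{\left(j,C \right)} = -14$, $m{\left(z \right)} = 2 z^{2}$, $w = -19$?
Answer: $-4916$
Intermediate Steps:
$H{\left(j,C \right)} = 16$ ($H{\left(j,C \right)} = 2 - -14 = 2 + 14 = 16$)
$-4932 + H{\left(w,m{\left(3 \right)} \right)} = -4932 + 16 = -4916$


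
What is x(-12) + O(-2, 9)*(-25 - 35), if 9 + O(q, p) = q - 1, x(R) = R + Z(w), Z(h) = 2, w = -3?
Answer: 710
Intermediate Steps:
x(R) = 2 + R (x(R) = R + 2 = 2 + R)
O(q, p) = -10 + q (O(q, p) = -9 + (q - 1) = -9 + (-1 + q) = -10 + q)
x(-12) + O(-2, 9)*(-25 - 35) = (2 - 12) + (-10 - 2)*(-25 - 35) = -10 - 12*(-60) = -10 + 720 = 710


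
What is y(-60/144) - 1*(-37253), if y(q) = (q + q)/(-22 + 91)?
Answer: 15422737/414 ≈ 37253.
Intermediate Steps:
y(q) = 2*q/69 (y(q) = (2*q)/69 = (2*q)*(1/69) = 2*q/69)
y(-60/144) - 1*(-37253) = 2*(-60/144)/69 - 1*(-37253) = 2*(-60*1/144)/69 + 37253 = (2/69)*(-5/12) + 37253 = -5/414 + 37253 = 15422737/414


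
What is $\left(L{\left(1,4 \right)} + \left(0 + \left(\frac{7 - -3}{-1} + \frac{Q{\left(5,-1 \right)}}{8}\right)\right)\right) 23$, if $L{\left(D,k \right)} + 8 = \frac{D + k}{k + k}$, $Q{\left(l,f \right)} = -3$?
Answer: $- \frac{1633}{4} \approx -408.25$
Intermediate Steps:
$L{\left(D,k \right)} = -8 + \frac{D + k}{2 k}$ ($L{\left(D,k \right)} = -8 + \frac{D + k}{k + k} = -8 + \frac{D + k}{2 k}$)
$\left(L{\left(1,4 \right)} + \left(0 + \left(\frac{7 - -3}{-1} + \frac{Q{\left(5,-1 \right)}}{8}\right)\right)\right) 23 = \left(\frac{1 - 60}{2 \cdot 4} + \left(0 + \left(\frac{7 - -3}{-1} - \frac{3}{8}\right)\right)\right) 23 = \left(\frac{1}{2} \cdot \frac{1}{4} \left(1 - 60\right) + \left(0 + \left(\left(7 + 3\right) \left(-1\right) - \frac{3}{8}\right)\right)\right) 23 = \left(\frac{1}{2} \cdot \frac{1}{4} \left(-59\right) + \left(0 + \left(10 \left(-1\right) - \frac{3}{8}\right)\right)\right) 23 = \left(- \frac{59}{8} + \left(0 - \frac{83}{8}\right)\right) 23 = \left(- \frac{59}{8} - \frac{83}{8}\right) 23 = \left(- \frac{71}{4}\right) 23 = - \frac{1633}{4}$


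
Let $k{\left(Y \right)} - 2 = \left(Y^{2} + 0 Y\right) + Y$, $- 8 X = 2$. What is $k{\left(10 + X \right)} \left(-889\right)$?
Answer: $- \frac{1519301}{16} \approx -94956.0$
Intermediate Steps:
$X = - \frac{1}{4}$ ($X = \left(- \frac{1}{8}\right) 2 = - \frac{1}{4} \approx -0.25$)
$k{\left(Y \right)} = 2 + Y + Y^{2}$ ($k{\left(Y \right)} = 2 + \left(\left(Y^{2} + 0 Y\right) + Y\right) = 2 + \left(\left(Y^{2} + 0\right) + Y\right) = 2 + \left(Y^{2} + Y\right) = 2 + \left(Y + Y^{2}\right) = 2 + Y + Y^{2}$)
$k{\left(10 + X \right)} \left(-889\right) = \left(2 + \left(10 - \frac{1}{4}\right) + \left(10 - \frac{1}{4}\right)^{2}\right) \left(-889\right) = \left(2 + \frac{39}{4} + \left(\frac{39}{4}\right)^{2}\right) \left(-889\right) = \left(2 + \frac{39}{4} + \frac{1521}{16}\right) \left(-889\right) = \frac{1709}{16} \left(-889\right) = - \frac{1519301}{16}$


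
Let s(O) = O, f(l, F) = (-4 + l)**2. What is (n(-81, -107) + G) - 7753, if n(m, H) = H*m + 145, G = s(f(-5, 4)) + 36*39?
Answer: 2544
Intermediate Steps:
G = 1485 (G = (-4 - 5)**2 + 36*39 = (-9)**2 + 1404 = 81 + 1404 = 1485)
n(m, H) = 145 + H*m
(n(-81, -107) + G) - 7753 = ((145 - 107*(-81)) + 1485) - 7753 = ((145 + 8667) + 1485) - 7753 = (8812 + 1485) - 7753 = 10297 - 7753 = 2544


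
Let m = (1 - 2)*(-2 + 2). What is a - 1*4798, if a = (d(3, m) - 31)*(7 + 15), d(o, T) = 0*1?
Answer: -5480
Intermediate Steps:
m = 0 (m = -1*0 = 0)
d(o, T) = 0
a = -682 (a = (0 - 31)*(7 + 15) = -31*22 = -682)
a - 1*4798 = -682 - 1*4798 = -682 - 4798 = -5480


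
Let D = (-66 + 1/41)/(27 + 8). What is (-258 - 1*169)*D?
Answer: 33001/41 ≈ 804.90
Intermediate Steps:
D = -541/287 (D = (-66 + 1/41)/35 = -2705/41*1/35 = -541/287 ≈ -1.8850)
(-258 - 1*169)*D = (-258 - 1*169)*(-541/287) = (-258 - 169)*(-541/287) = -427*(-541/287) = 33001/41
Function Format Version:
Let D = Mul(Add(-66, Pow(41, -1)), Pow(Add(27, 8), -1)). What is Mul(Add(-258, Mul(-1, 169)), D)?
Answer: Rational(33001, 41) ≈ 804.90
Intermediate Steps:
D = Rational(-541, 287) (D = Mul(Add(-66, Rational(1, 41)), Pow(35, -1)) = Mul(Rational(-2705, 41), Rational(1, 35)) = Rational(-541, 287) ≈ -1.8850)
Mul(Add(-258, Mul(-1, 169)), D) = Mul(Add(-258, Mul(-1, 169)), Rational(-541, 287)) = Mul(Add(-258, -169), Rational(-541, 287)) = Mul(-427, Rational(-541, 287)) = Rational(33001, 41)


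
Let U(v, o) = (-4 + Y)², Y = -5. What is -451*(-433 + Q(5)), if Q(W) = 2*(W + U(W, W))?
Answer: 117711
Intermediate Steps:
U(v, o) = 81 (U(v, o) = (-4 - 5)² = (-9)² = 81)
Q(W) = 162 + 2*W (Q(W) = 2*(W + 81) = 2*(81 + W) = 162 + 2*W)
-451*(-433 + Q(5)) = -451*(-433 + (162 + 2*5)) = -451*(-433 + (162 + 10)) = -451*(-433 + 172) = -451*(-261) = 117711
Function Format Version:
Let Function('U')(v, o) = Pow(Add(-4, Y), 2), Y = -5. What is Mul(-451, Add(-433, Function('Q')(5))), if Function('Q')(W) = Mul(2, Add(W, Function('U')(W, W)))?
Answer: 117711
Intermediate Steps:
Function('U')(v, o) = 81 (Function('U')(v, o) = Pow(Add(-4, -5), 2) = Pow(-9, 2) = 81)
Function('Q')(W) = Add(162, Mul(2, W)) (Function('Q')(W) = Mul(2, Add(W, 81)) = Mul(2, Add(81, W)) = Add(162, Mul(2, W)))
Mul(-451, Add(-433, Function('Q')(5))) = Mul(-451, Add(-433, Add(162, Mul(2, 5)))) = Mul(-451, Add(-433, Add(162, 10))) = Mul(-451, Add(-433, 172)) = Mul(-451, -261) = 117711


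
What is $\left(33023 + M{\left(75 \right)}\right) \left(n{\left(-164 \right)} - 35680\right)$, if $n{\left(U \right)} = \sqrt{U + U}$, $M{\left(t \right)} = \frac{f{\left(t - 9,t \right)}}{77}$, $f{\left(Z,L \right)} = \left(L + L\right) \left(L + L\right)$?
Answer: $- \frac{91528869280}{77} + \frac{5130542 i \sqrt{82}}{77} \approx -1.1887 \cdot 10^{9} + 6.0336 \cdot 10^{5} i$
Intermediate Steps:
$f{\left(Z,L \right)} = 4 L^{2}$ ($f{\left(Z,L \right)} = 2 L 2 L = 4 L^{2}$)
$M{\left(t \right)} = \frac{4 t^{2}}{77}$
$n{\left(U \right)} = \sqrt{2} \sqrt{U}$ ($n{\left(U \right)} = \sqrt{2 U} = \sqrt{2} \sqrt{U}$)
$\left(33023 + M{\left(75 \right)}\right) \left(n{\left(-164 \right)} - 35680\right) = \left(33023 + \frac{4 \cdot 75^{2}}{77}\right) \left(\sqrt{2} \sqrt{-164} - 35680\right) = \left(33023 + \frac{4}{77} \cdot 5625\right) \left(\sqrt{2} \cdot 2 i \sqrt{41} - 35680\right) = \left(33023 + \frac{22500}{77}\right) \left(2 i \sqrt{82} - 35680\right) = \frac{2565271 \left(-35680 + 2 i \sqrt{82}\right)}{77} = - \frac{91528869280}{77} + \frac{5130542 i \sqrt{82}}{77}$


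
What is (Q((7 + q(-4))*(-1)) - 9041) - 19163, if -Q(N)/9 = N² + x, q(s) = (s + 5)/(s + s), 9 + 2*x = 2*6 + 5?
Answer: -1834585/64 ≈ -28665.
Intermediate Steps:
x = 4 (x = -9/2 + (2*6 + 5)/2 = -9/2 + (12 + 5)/2 = -9/2 + (½)*17 = -9/2 + 17/2 = 4)
q(s) = (5 + s)/(2*s) (q(s) = (5 + s)/((2*s)) = (5 + s)*(1/(2*s)) = (5 + s)/(2*s))
Q(N) = -36 - 9*N² (Q(N) = -9*(N² + 4) = -9*(4 + N²) = -36 - 9*N²)
(Q((7 + q(-4))*(-1)) - 9041) - 19163 = ((-36 - 9*(7 + (½)*(5 - 4)/(-4))²) - 9041) - 19163 = ((-36 - 9*(7 + (½)*(-¼)*1)²) - 9041) - 19163 = ((-36 - 9*(7 - ⅛)²) - 9041) - 19163 = ((-36 - 9*((55/8)*(-1))²) - 9041) - 19163 = ((-36 - 9*(-55/8)²) - 9041) - 19163 = ((-36 - 9*3025/64) - 9041) - 19163 = ((-36 - 27225/64) - 9041) - 19163 = (-29529/64 - 9041) - 19163 = -608153/64 - 19163 = -1834585/64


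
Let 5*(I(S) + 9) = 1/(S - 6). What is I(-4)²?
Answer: 203401/2500 ≈ 81.360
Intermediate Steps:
I(S) = -9 + 1/(5*(-6 + S)) (I(S) = -9 + 1/(5*(S - 6)) = -9 + 1/(5*(-6 + S)))
I(-4)² = ((271 - 45*(-4))/(5*(-6 - 4)))² = ((⅕)*(271 + 180)/(-10))² = ((⅕)*(-⅒)*451)² = (-451/50)² = 203401/2500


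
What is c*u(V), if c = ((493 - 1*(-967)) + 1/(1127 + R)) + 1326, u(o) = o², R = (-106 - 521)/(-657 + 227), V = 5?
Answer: 33796767800/485237 ≈ 69650.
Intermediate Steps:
R = 627/430 (R = -627/(-430) = -627*(-1/430) = 627/430 ≈ 1.4581)
c = 1351870712/485237 (c = ((493 - 1*(-967)) + 1/(1127 + 627/430)) + 1326 = ((493 + 967) + 1/(485237/430)) + 1326 = (1460 + 430/485237) + 1326 = 708446450/485237 + 1326 = 1351870712/485237 ≈ 2786.0)
c*u(V) = (1351870712/485237)*5² = (1351870712/485237)*25 = 33796767800/485237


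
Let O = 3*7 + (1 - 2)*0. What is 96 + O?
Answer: 117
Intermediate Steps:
O = 21 (O = 21 - 1*0 = 21 + 0 = 21)
96 + O = 96 + 21 = 117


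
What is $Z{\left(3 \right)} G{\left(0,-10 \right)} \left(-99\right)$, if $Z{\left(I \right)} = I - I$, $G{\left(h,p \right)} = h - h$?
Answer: $0$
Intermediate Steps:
$G{\left(h,p \right)} = 0$
$Z{\left(I \right)} = 0$
$Z{\left(3 \right)} G{\left(0,-10 \right)} \left(-99\right) = 0 \cdot 0 \left(-99\right) = 0 \left(-99\right) = 0$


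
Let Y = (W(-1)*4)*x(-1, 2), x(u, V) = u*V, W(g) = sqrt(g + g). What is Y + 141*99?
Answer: 13959 - 8*I*sqrt(2) ≈ 13959.0 - 11.314*I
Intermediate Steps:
W(g) = sqrt(2)*sqrt(g) (W(g) = sqrt(2*g) = sqrt(2)*sqrt(g))
x(u, V) = V*u
Y = -8*I*sqrt(2) (Y = ((sqrt(2)*sqrt(-1))*4)*(2*(-1)) = ((sqrt(2)*I)*4)*(-2) = ((I*sqrt(2))*4)*(-2) = (4*I*sqrt(2))*(-2) = -8*I*sqrt(2) ≈ -11.314*I)
Y + 141*99 = -8*I*sqrt(2) + 141*99 = -8*I*sqrt(2) + 13959 = 13959 - 8*I*sqrt(2)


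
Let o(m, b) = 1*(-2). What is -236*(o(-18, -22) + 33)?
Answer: -7316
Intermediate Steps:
o(m, b) = -2
-236*(o(-18, -22) + 33) = -236*(-2 + 33) = -236*31 = -7316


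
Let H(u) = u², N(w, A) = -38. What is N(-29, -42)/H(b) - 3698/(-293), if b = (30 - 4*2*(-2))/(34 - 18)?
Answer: 1243666/154997 ≈ 8.0238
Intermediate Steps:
b = 23/8 (b = (30 - 8*(-2))/16 = (30 + 16)*(1/16) = 46*(1/16) = 23/8 ≈ 2.8750)
N(-29, -42)/H(b) - 3698/(-293) = -38/((23/8)²) - 3698/(-293) = -38/529/64 - 3698*(-1/293) = -38*64/529 + 3698/293 = -2432/529 + 3698/293 = 1243666/154997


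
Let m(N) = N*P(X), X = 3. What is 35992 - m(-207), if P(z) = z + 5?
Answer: 37648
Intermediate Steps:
P(z) = 5 + z
m(N) = 8*N (m(N) = N*(5 + 3) = N*8 = 8*N)
35992 - m(-207) = 35992 - 8*(-207) = 35992 - 1*(-1656) = 35992 + 1656 = 37648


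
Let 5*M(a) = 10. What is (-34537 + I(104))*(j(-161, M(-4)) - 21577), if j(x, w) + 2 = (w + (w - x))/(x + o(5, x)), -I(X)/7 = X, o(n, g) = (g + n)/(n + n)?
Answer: 671977466730/883 ≈ 7.6102e+8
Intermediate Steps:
M(a) = 2 (M(a) = (⅕)*10 = 2)
o(n, g) = (g + n)/(2*n) (o(n, g) = (g + n)/((2*n)) = (g + n)*(1/(2*n)) = (g + n)/(2*n))
I(X) = -7*X
j(x, w) = -2 + (-x + 2*w)/(½ + 11*x/10) (j(x, w) = -2 + (w + (w - x))/(x + (½)*(x + 5)/5) = -2 + (-x + 2*w)/(x + (½)*(⅕)*(5 + x)) = -2 + (-x + 2*w)/(x + (½ + x/10)) = -2 + (-x + 2*w)/(½ + 11*x/10))
(-34537 + I(104))*(j(-161, M(-4)) - 21577) = (-34537 - 7*104)*(2*(-5 - 16*(-161) + 10*2)/(5 + 11*(-161)) - 21577) = (-34537 - 728)*(2*(-5 + 2576 + 20)/(5 - 1771) - 21577) = -35265*(2*2591/(-1766) - 21577) = -35265*(2*(-1/1766)*2591 - 21577) = -35265*(-2591/883 - 21577) = -35265*(-19055082/883) = 671977466730/883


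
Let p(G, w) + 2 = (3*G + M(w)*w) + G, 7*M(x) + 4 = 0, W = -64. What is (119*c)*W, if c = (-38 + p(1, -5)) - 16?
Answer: 374272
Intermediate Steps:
M(x) = -4/7 (M(x) = -4/7 + (⅐)*0 = -4/7 + 0 = -4/7)
p(G, w) = -2 + 4*G - 4*w/7 (p(G, w) = -2 + ((3*G - 4*w/7) + G) = -2 + (4*G - 4*w/7) = -2 + 4*G - 4*w/7)
c = -344/7 (c = (-38 + (-2 + 4*1 - 4/7*(-5))) - 16 = (-38 + (-2 + 4 + 20/7)) - 16 = (-38 + 34/7) - 16 = -232/7 - 16 = -344/7 ≈ -49.143)
(119*c)*W = (119*(-344/7))*(-64) = -5848*(-64) = 374272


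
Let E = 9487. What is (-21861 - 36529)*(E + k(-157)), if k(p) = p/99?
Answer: -54831479840/99 ≈ -5.5385e+8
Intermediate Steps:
k(p) = p/99 (k(p) = p*(1/99) = p/99)
(-21861 - 36529)*(E + k(-157)) = (-21861 - 36529)*(9487 + (1/99)*(-157)) = -58390*(9487 - 157/99) = -58390*939056/99 = -54831479840/99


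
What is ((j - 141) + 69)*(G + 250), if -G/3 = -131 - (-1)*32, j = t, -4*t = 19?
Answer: -167929/4 ≈ -41982.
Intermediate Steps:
t = -19/4 (t = -¼*19 = -19/4 ≈ -4.7500)
j = -19/4 ≈ -4.7500
G = 297 (G = -3*(-131 - (-1)*32) = -3*(-131 - 1*(-32)) = -3*(-131 + 32) = -3*(-99) = 297)
((j - 141) + 69)*(G + 250) = ((-19/4 - 141) + 69)*(297 + 250) = (-583/4 + 69)*547 = -307/4*547 = -167929/4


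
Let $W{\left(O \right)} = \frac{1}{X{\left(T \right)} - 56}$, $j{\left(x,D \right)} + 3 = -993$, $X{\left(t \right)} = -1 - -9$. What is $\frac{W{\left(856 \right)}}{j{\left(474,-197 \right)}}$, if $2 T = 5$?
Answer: $\frac{1}{47808} \approx 2.0917 \cdot 10^{-5}$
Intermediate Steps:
$T = \frac{5}{2}$ ($T = \frac{1}{2} \cdot 5 = \frac{5}{2} \approx 2.5$)
$X{\left(t \right)} = 8$ ($X{\left(t \right)} = -1 + 9 = 8$)
$j{\left(x,D \right)} = -996$ ($j{\left(x,D \right)} = -3 - 993 = -996$)
$W{\left(O \right)} = - \frac{1}{48}$ ($W{\left(O \right)} = \frac{1}{8 - 56} = \frac{1}{-48} = - \frac{1}{48}$)
$\frac{W{\left(856 \right)}}{j{\left(474,-197 \right)}} = - \frac{1}{48 \left(-996\right)} = \left(- \frac{1}{48}\right) \left(- \frac{1}{996}\right) = \frac{1}{47808}$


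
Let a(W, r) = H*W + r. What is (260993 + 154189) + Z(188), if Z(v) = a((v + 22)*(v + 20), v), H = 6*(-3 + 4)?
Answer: 677450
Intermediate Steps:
H = 6 (H = 6*1 = 6)
a(W, r) = r + 6*W (a(W, r) = 6*W + r = r + 6*W)
Z(v) = v + 6*(20 + v)*(22 + v) (Z(v) = v + 6*((v + 22)*(v + 20)) = v + 6*((22 + v)*(20 + v)) = v + 6*((20 + v)*(22 + v)) = v + 6*(20 + v)*(22 + v))
(260993 + 154189) + Z(188) = (260993 + 154189) + (2640 + 6*188² + 253*188) = 415182 + (2640 + 6*35344 + 47564) = 415182 + (2640 + 212064 + 47564) = 415182 + 262268 = 677450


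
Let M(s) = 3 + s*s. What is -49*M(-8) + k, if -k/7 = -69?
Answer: -2800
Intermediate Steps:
M(s) = 3 + s²
k = 483 (k = -7*(-69) = 483)
-49*M(-8) + k = -49*(3 + (-8)²) + 483 = -49*(3 + 64) + 483 = -49*67 + 483 = -3283 + 483 = -2800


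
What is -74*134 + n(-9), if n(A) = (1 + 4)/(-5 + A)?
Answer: -138829/14 ≈ -9916.4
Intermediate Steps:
n(A) = 5/(-5 + A)
-74*134 + n(-9) = -74*134 + 5/(-5 - 9) = -9916 + 5/(-14) = -9916 + 5*(-1/14) = -9916 - 5/14 = -138829/14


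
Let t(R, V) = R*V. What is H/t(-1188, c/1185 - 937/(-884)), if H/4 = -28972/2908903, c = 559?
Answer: 10116442960/462066439467897 ≈ 2.1894e-5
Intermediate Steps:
H = -115888/2908903 (H = 4*(-28972/2908903) = -115888/2908903 ≈ -0.039839)
H/t(-1188, c/1185 - 937/(-884)) = -115888*(-1/(1188*(559/1185 - 937/(-884))))/2908903 = -115888*(-1/(1188*(559*(1/1185) - 937*(-1/884))))/2908903 = -115888*(-1/(1188*(559/1185 + 937/884)))/2908903 = -115888/(2908903*((-1188*1604501/1047540))) = -115888/(2908903*(-158845599/87295)) = -115888/2908903*(-87295/158845599) = 10116442960/462066439467897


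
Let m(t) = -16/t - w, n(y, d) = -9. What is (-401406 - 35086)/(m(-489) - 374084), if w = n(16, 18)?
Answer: 213444588/182922659 ≈ 1.1669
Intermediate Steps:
w = -9
m(t) = 9 - 16/t (m(t) = -16/t - 1*(-9) = -16/t + 9 = 9 - 16/t)
(-401406 - 35086)/(m(-489) - 374084) = (-401406 - 35086)/((9 - 16/(-489)) - 374084) = -436492/((9 - 16*(-1/489)) - 374084) = -436492/((9 + 16/489) - 374084) = -436492/(4417/489 - 374084) = -436492/(-182922659/489) = -436492*(-489/182922659) = 213444588/182922659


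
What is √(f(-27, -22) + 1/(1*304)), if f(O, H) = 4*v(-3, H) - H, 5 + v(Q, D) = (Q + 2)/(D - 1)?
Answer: √6652451/1748 ≈ 1.4755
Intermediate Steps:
v(Q, D) = -5 + (2 + Q)/(-1 + D) (v(Q, D) = -5 + (Q + 2)/(D - 1) = -5 + (2 + Q)/(-1 + D))
f(O, H) = -H + 4*(4 - 5*H)/(-1 + H) (f(O, H) = 4*((7 - 3 - 5*H)/(-1 + H)) - H = 4*((4 - 5*H)/(-1 + H)) - H = 4*(4 - 5*H)/(-1 + H) - H = -H + 4*(4 - 5*H)/(-1 + H))
√(f(-27, -22) + 1/(1*304)) = √((16 - 1*(-22)² - 19*(-22))/(-1 - 22) + 1/(1*304)) = √((16 - 1*484 + 418)/(-23) + 1/304) = √(-(16 - 484 + 418)/23 + 1/304) = √(-1/23*(-50) + 1/304) = √(50/23 + 1/304) = √(15223/6992) = √6652451/1748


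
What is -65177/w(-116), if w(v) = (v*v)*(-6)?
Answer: 65177/80736 ≈ 0.80729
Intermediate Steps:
w(v) = -6*v² (w(v) = v²*(-6) = -6*v²)
-65177/w(-116) = -65177/((-6*(-116)²)) = -65177/((-6*13456)) = -65177/(-80736) = -65177*(-1/80736) = 65177/80736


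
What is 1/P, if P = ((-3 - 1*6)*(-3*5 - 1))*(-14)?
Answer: -1/2016 ≈ -0.00049603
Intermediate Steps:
P = -2016 (P = ((-3 - 6)*(-15 - 1))*(-14) = -9*(-16)*(-14) = 144*(-14) = -2016)
1/P = 1/(-2016) = -1/2016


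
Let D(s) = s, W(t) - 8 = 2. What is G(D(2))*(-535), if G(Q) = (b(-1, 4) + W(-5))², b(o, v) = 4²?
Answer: -361660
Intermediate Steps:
W(t) = 10 (W(t) = 8 + 2 = 10)
b(o, v) = 16
G(Q) = 676 (G(Q) = (16 + 10)² = 26² = 676)
G(D(2))*(-535) = 676*(-535) = -361660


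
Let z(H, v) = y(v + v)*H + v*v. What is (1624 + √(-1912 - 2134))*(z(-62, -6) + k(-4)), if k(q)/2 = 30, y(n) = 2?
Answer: -45472 - 476*I*√14 ≈ -45472.0 - 1781.0*I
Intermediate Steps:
k(q) = 60 (k(q) = 2*30 = 60)
z(H, v) = v² + 2*H (z(H, v) = 2*H + v*v = 2*H + v² = v² + 2*H)
(1624 + √(-1912 - 2134))*(z(-62, -6) + k(-4)) = (1624 + √(-1912 - 2134))*(((-6)² + 2*(-62)) + 60) = (1624 + √(-4046))*((36 - 124) + 60) = (1624 + 17*I*√14)*(-88 + 60) = (1624 + 17*I*√14)*(-28) = -45472 - 476*I*√14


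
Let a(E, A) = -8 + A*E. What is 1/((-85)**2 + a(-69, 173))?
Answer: -1/4720 ≈ -0.00021186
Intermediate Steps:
1/((-85)**2 + a(-69, 173)) = 1/((-85)**2 + (-8 + 173*(-69))) = 1/(7225 + (-8 - 11937)) = 1/(7225 - 11945) = 1/(-4720) = -1/4720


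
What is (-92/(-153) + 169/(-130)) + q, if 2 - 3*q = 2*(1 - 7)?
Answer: 6071/1530 ≈ 3.9680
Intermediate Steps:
q = 14/3 (q = 2/3 - 2*(1 - 7)/3 = 2/3 - 2*(-6)/3 = 2/3 - 1/3*(-12) = 2/3 + 4 = 14/3 ≈ 4.6667)
(-92/(-153) + 169/(-130)) + q = (-92/(-153) + 169/(-130)) + 14/3 = (-92*(-1/153) + 169*(-1/130)) + 14/3 = (92/153 - 13/10) + 14/3 = -1069/1530 + 14/3 = 6071/1530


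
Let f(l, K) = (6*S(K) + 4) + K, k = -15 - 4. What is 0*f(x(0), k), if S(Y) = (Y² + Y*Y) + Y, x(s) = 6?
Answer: 0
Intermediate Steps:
k = -19
S(Y) = Y + 2*Y² (S(Y) = (Y² + Y²) + Y = 2*Y² + Y = Y + 2*Y²)
f(l, K) = 4 + K + 6*K*(1 + 2*K) (f(l, K) = (6*(K*(1 + 2*K)) + 4) + K = (6*K*(1 + 2*K) + 4) + K = (4 + 6*K*(1 + 2*K)) + K = 4 + K + 6*K*(1 + 2*K))
0*f(x(0), k) = 0*(4 + 7*(-19) + 12*(-19)²) = 0*(4 - 133 + 12*361) = 0*(4 - 133 + 4332) = 0*4203 = 0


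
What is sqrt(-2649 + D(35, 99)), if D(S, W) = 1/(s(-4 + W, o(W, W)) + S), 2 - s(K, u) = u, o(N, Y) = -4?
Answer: 8*I*sqrt(69577)/41 ≈ 51.468*I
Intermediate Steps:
s(K, u) = 2 - u
D(S, W) = 1/(6 + S) (D(S, W) = 1/((2 - 1*(-4)) + S) = 1/((2 + 4) + S) = 1/(6 + S))
sqrt(-2649 + D(35, 99)) = sqrt(-2649 + 1/(6 + 35)) = sqrt(-2649 + 1/41) = sqrt(-108608/41) = 8*I*sqrt(69577)/41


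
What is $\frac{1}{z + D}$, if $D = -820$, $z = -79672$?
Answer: $- \frac{1}{80492} \approx -1.2424 \cdot 10^{-5}$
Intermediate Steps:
$\frac{1}{z + D} = \frac{1}{-79672 - 820} = \frac{1}{-80492} = - \frac{1}{80492}$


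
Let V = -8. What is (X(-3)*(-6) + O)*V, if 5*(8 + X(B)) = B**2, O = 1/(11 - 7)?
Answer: -1498/5 ≈ -299.60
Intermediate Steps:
O = 1/4 ≈ 0.25000
X(B) = -8 + B**2/5
(X(-3)*(-6) + O)*V = ((-8 + (1/5)*(-3)**2)*(-6) + 1/4)*(-8) = ((-8 + (1/5)*9)*(-6) + 1/4)*(-8) = ((-8 + 9/5)*(-6) + 1/4)*(-8) = (-31/5*(-6) + 1/4)*(-8) = (186/5 + 1/4)*(-8) = (749/20)*(-8) = -1498/5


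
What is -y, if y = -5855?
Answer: 5855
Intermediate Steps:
-y = -1*(-5855) = 5855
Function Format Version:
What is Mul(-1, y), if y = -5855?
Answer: 5855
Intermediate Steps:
Mul(-1, y) = Mul(-1, -5855) = 5855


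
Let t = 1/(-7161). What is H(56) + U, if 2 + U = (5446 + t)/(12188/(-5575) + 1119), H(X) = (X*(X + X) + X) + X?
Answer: 284765801045849/44586083157 ≈ 6386.9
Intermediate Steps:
H(X) = 2*X + 2*X**2 (H(X) = (X*(2*X) + X) + X = (2*X**2 + X) + X = (X + 2*X**2) + X = 2*X + 2*X**2)
t = -1/7161 ≈ -0.00013965
U = 128246171561/44586083157 (U = -2 + (5446 - 1/7161)/(12188/(-5575) + 1119) = -2 + 38998805/(7161*(12188*(-1/5575) + 1119)) = -2 + 38998805/(7161*(-12188/5575 + 1119)) = -2 + 38998805/(7161*(6226237/5575)) = -2 + (38998805/7161)*(5575/6226237) = -2 + 217418337875/44586083157 = 128246171561/44586083157 ≈ 2.8764)
H(56) + U = 2*56*(1 + 56) + 128246171561/44586083157 = 2*56*57 + 128246171561/44586083157 = 6384 + 128246171561/44586083157 = 284765801045849/44586083157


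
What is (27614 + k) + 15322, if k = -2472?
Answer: 40464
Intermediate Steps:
(27614 + k) + 15322 = (27614 - 2472) + 15322 = 25142 + 15322 = 40464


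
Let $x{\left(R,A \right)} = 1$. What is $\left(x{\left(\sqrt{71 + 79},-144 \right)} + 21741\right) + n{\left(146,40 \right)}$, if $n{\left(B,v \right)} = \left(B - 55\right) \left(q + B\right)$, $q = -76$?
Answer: $28112$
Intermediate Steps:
$n{\left(B,v \right)} = \left(-76 + B\right) \left(-55 + B\right)$ ($n{\left(B,v \right)} = \left(B - 55\right) \left(-76 + B\right) = \left(-55 + B\right) \left(-76 + B\right) = \left(-76 + B\right) \left(-55 + B\right)$)
$\left(x{\left(\sqrt{71 + 79},-144 \right)} + 21741\right) + n{\left(146,40 \right)} = \left(1 + 21741\right) + \left(4180 + 146^{2} - 19126\right) = 21742 + \left(4180 + 21316 - 19126\right) = 21742 + 6370 = 28112$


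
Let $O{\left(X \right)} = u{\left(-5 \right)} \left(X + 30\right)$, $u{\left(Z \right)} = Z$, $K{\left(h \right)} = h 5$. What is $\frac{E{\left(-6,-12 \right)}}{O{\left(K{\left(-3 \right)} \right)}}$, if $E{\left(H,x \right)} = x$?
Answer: $\frac{4}{25} \approx 0.16$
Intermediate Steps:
$K{\left(h \right)} = 5 h$
$O{\left(X \right)} = -150 - 5 X$ ($O{\left(X \right)} = - 5 \left(X + 30\right) = - 5 \left(30 + X\right) = -150 - 5 X$)
$\frac{E{\left(-6,-12 \right)}}{O{\left(K{\left(-3 \right)} \right)}} = - \frac{12}{-150 - 5 \cdot 5 \left(-3\right)} = - \frac{12}{-150 - -75} = - \frac{12}{-150 + 75} = - \frac{12}{-75} = \left(-12\right) \left(- \frac{1}{75}\right) = \frac{4}{25}$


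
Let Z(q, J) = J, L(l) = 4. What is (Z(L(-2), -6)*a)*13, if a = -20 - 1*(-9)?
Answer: 858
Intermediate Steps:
a = -11 (a = -20 + 9 = -11)
(Z(L(-2), -6)*a)*13 = -6*(-11)*13 = 66*13 = 858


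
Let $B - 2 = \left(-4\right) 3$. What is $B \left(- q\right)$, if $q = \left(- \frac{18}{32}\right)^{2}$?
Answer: $\frac{405}{128} \approx 3.1641$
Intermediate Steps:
$q = \frac{81}{256}$ ($q = \left(\left(-18\right) \frac{1}{32}\right)^{2} = \left(- \frac{9}{16}\right)^{2} = \frac{81}{256} \approx 0.31641$)
$B = -10$ ($B = 2 - 12 = -10$)
$B \left(- q\right) = - 10 \left(\left(-1\right) \frac{81}{256}\right) = \left(-10\right) \left(- \frac{81}{256}\right) = \frac{405}{128}$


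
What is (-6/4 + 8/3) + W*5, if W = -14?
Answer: -413/6 ≈ -68.833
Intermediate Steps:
(-6/4 + 8/3) + W*5 = (-6/4 + 8/3) - 14*5 = (-6*1/4 + 8*(1/3)) - 70 = (-3/2 + 8/3) - 70 = 7/6 - 70 = -413/6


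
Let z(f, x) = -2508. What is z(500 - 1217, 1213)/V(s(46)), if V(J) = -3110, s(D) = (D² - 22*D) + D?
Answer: 1254/1555 ≈ 0.80643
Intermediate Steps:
s(D) = D² - 21*D
z(500 - 1217, 1213)/V(s(46)) = -2508/(-3110) = -2508*(-1/3110) = 1254/1555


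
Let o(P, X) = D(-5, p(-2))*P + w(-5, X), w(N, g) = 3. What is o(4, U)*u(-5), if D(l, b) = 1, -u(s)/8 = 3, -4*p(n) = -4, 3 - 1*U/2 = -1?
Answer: -168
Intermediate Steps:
U = 8 (U = 6 - 2*(-1) = 6 + 2 = 8)
p(n) = 1 (p(n) = -¼*(-4) = 1)
u(s) = -24 (u(s) = -8*3 = -24)
o(P, X) = 3 + P (o(P, X) = 1*P + 3 = P + 3 = 3 + P)
o(4, U)*u(-5) = (3 + 4)*(-24) = 7*(-24) = -168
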